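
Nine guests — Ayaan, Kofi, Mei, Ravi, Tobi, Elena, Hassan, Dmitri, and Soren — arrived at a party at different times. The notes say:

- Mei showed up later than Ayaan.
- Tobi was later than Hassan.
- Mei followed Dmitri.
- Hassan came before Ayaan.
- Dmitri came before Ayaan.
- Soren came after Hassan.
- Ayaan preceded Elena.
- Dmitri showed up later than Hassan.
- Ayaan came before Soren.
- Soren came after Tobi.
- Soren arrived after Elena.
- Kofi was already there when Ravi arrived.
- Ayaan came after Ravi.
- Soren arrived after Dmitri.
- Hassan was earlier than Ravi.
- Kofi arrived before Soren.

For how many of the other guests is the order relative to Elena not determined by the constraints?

Forced before Elena: Ayaan, Dmitri, Hassan, Kofi, and Ravi; forced after Elena: Soren.
That leaves Mei and Tobi with no forced order relative to Elena — 2.

2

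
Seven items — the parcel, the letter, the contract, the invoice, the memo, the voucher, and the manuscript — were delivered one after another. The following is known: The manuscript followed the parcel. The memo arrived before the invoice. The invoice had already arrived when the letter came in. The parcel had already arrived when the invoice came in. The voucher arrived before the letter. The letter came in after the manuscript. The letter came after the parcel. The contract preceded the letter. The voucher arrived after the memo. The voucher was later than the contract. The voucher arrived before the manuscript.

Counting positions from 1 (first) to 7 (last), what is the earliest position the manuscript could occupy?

5

The contract, the memo, the parcel, and the voucher must all come before the manuscript — 4 forced predecessors.
Nothing else is forced ahead of the manuscript, so its earliest slot is position 4 + 1 = 5.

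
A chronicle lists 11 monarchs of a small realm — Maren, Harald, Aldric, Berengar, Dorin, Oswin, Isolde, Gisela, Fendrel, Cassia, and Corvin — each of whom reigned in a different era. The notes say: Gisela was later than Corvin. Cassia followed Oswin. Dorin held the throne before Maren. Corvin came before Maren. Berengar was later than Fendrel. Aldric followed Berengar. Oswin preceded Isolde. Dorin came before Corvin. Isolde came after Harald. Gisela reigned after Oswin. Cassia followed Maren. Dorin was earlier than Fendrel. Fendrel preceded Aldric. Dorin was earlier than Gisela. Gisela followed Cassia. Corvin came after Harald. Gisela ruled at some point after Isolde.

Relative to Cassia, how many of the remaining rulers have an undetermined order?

4

Forced before Cassia: Corvin, Dorin, Harald, Maren, and Oswin; forced after Cassia: Gisela.
That leaves Aldric, Berengar, Fendrel, and Isolde with no forced order relative to Cassia — 4.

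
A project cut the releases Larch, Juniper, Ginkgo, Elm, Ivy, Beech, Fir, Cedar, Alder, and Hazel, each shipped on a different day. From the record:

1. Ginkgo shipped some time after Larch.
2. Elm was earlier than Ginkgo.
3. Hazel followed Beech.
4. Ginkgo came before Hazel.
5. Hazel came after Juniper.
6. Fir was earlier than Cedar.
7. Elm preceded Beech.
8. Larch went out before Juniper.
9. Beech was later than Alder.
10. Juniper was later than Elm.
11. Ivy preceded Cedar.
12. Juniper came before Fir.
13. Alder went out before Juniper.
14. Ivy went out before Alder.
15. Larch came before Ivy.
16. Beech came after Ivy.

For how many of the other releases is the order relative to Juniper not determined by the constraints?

Forced before Juniper: Alder, Elm, Ivy, and Larch; forced after Juniper: Cedar, Fir, and Hazel.
That leaves Beech and Ginkgo with no forced order relative to Juniper — 2.

2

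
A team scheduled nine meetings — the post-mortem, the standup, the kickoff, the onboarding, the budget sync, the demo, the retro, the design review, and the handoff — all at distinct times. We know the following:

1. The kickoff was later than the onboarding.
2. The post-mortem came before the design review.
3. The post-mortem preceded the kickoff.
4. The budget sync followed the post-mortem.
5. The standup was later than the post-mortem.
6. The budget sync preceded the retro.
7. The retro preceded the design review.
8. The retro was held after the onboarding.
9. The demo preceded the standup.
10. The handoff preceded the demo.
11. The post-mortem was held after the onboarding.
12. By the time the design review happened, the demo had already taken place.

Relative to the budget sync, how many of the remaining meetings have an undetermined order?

4

Forced before the budget sync: the onboarding and the post-mortem; forced after the budget sync: the design review and the retro.
That leaves the demo, the handoff, the kickoff, and the standup with no forced order relative to the budget sync — 4.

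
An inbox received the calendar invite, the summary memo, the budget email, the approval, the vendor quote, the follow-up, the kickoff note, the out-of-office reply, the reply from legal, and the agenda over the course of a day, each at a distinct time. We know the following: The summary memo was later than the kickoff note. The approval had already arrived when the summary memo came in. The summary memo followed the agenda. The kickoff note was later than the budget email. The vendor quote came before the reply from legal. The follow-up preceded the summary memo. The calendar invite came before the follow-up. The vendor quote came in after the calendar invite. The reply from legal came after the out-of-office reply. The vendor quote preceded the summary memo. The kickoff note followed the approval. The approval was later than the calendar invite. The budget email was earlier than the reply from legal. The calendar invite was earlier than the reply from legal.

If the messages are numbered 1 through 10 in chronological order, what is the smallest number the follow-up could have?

The calendar invite must come before the follow-up — 1 forced predecessor.
Nothing else is forced ahead of the follow-up, so its earliest slot is position 1 + 1 = 2.

2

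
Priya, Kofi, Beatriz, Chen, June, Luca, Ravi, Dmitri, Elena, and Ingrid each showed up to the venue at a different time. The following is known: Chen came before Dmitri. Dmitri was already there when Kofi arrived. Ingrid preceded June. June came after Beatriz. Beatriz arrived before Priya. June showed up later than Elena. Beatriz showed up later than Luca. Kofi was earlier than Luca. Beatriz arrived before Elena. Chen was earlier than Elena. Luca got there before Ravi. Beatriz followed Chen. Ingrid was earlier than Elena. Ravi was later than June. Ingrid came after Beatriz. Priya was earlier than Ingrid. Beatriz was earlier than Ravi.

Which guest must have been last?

Every other guest has a chain of constraints placing them before Ravi, so Ravi is last.

Ravi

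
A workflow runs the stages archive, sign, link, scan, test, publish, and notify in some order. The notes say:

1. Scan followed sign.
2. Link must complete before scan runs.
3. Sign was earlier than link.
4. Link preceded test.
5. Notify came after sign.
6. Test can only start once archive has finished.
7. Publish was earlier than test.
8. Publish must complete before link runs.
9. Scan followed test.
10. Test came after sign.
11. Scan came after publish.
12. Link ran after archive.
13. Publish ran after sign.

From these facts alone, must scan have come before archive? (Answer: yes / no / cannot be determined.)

Tracing the constraints gives archive → test → scan, so archive must come before scan.
That means scan cannot be before archive.

no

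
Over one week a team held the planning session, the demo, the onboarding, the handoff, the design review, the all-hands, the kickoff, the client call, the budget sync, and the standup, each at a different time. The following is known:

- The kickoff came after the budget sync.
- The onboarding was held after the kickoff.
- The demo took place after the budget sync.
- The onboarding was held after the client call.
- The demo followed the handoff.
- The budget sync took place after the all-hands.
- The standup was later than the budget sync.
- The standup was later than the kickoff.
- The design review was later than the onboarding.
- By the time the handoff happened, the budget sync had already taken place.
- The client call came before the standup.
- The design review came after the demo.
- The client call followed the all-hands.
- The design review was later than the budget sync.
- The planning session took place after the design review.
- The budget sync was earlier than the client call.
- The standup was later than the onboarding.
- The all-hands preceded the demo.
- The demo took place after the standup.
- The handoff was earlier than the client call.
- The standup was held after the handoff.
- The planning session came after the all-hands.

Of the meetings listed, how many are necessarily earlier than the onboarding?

5

Directly stated before the onboarding: the client call and the kickoff.
The all-hands reaches the onboarding via the all-hands → the client call → the onboarding.
The budget sync reaches the onboarding via the budget sync → the kickoff → the onboarding.
The handoff reaches the onboarding via the handoff → the client call → the onboarding.
No chain forces the planning session (or any of the others) ahead of the onboarding.
That's the all-hands, the budget sync, the client call, the handoff, and the kickoff — 5 in all.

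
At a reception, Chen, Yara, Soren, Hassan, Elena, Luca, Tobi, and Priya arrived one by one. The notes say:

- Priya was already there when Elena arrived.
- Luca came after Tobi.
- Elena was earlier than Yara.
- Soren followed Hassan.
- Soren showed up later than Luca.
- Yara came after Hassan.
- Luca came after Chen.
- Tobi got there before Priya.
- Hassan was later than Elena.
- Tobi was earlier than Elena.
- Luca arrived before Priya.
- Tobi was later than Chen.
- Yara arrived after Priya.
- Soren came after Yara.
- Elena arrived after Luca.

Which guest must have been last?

Every other guest has a chain of constraints placing them before Soren, so Soren is last.

Soren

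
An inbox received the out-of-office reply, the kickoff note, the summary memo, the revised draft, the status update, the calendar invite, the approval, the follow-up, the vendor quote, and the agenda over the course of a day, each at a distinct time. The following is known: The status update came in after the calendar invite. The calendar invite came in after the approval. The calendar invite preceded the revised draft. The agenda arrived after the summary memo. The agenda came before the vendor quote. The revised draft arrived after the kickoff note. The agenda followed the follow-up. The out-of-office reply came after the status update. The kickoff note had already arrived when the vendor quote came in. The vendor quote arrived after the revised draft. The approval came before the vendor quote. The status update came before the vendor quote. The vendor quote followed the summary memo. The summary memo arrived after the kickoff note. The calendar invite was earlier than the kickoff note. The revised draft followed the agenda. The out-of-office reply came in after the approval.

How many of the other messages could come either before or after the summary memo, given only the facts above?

3

Forced before the summary memo: the approval, the calendar invite, and the kickoff note; forced after the summary memo: the agenda, the revised draft, and the vendor quote.
That leaves the follow-up, the out-of-office reply, and the status update with no forced order relative to the summary memo — 3.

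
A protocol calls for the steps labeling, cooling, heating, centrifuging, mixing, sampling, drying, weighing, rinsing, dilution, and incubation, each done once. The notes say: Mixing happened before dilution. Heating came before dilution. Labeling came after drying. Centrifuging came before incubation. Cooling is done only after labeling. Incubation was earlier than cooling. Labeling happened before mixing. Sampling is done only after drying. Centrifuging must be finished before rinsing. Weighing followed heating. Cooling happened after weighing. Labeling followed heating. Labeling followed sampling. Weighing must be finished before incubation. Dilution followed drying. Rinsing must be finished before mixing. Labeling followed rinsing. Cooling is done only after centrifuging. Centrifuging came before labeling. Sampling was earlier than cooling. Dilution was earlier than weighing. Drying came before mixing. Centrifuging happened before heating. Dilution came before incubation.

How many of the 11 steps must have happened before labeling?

Directly stated before labeling: centrifuging, drying, heating, rinsing, and sampling.
That's centrifuging, drying, heating, rinsing, and sampling — 5 in all.

5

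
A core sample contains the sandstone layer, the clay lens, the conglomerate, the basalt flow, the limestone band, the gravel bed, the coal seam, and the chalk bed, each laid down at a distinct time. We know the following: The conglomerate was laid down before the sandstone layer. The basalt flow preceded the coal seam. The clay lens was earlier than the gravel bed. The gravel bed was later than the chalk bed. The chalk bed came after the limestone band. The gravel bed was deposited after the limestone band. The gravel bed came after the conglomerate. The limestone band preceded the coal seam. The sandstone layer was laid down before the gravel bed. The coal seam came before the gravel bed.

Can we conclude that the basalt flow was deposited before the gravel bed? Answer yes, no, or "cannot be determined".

yes

Chain the constraints: the basalt flow → the coal seam → the gravel bed. Each link is directly stated, so the basalt flow comes before the gravel bed.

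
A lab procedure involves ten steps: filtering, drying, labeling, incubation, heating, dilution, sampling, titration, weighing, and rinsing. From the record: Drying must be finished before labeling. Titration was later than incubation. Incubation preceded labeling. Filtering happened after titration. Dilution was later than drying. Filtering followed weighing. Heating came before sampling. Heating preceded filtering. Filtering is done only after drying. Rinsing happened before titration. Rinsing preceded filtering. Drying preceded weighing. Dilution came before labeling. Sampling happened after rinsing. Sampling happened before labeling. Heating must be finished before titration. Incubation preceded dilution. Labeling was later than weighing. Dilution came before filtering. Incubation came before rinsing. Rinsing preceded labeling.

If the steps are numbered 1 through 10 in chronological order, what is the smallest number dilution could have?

Drying and incubation must both come before dilution — 2 forced predecessors.
Nothing else is forced ahead of dilution, so its earliest slot is position 2 + 1 = 3.

3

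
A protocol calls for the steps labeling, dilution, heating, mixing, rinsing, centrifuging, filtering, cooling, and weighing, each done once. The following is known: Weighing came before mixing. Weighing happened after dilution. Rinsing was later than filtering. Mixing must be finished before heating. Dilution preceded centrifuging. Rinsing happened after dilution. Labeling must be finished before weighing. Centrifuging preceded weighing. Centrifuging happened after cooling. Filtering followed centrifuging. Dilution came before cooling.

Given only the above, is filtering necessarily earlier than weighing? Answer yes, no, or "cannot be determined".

No chain of stated constraints runs from filtering to weighing, and none runs from weighing to filtering either.
So the relative order of filtering and weighing is not fixed by the given facts.

cannot be determined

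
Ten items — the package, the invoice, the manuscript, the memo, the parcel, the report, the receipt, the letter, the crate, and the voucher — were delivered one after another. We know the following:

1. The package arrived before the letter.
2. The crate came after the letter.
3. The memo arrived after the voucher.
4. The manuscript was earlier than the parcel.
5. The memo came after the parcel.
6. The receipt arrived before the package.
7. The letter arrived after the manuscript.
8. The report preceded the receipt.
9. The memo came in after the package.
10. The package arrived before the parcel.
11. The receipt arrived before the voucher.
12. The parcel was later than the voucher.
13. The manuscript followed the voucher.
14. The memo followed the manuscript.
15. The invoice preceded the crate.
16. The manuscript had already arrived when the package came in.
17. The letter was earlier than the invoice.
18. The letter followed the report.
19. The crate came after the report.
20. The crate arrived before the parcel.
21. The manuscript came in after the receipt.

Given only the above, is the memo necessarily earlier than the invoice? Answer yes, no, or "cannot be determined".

no

Tracing the constraints gives the invoice → the crate → the parcel → the memo, so the invoice must come before the memo.
That means the memo cannot be before the invoice.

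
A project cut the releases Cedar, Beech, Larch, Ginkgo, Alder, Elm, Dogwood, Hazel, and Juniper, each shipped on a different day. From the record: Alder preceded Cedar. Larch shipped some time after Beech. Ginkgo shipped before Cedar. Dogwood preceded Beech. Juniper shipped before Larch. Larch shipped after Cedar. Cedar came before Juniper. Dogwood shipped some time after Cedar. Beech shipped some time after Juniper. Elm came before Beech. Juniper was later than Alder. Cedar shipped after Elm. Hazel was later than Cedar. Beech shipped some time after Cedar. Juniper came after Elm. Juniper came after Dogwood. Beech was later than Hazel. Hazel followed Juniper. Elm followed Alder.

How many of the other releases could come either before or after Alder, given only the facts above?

Forced after Alder: Beech, Cedar, Dogwood, Elm, Hazel, Juniper, and Larch.
That leaves Ginkgo with no forced order relative to Alder — 1.

1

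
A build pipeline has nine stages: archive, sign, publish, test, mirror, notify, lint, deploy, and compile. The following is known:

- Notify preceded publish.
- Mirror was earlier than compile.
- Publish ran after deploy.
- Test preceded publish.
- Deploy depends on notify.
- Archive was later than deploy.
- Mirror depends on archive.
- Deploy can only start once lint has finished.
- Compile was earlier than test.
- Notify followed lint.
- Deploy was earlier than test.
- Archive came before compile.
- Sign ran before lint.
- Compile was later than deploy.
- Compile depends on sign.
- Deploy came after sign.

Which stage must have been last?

publish

Every other stage has a chain of constraints placing it before publish, so publish is last.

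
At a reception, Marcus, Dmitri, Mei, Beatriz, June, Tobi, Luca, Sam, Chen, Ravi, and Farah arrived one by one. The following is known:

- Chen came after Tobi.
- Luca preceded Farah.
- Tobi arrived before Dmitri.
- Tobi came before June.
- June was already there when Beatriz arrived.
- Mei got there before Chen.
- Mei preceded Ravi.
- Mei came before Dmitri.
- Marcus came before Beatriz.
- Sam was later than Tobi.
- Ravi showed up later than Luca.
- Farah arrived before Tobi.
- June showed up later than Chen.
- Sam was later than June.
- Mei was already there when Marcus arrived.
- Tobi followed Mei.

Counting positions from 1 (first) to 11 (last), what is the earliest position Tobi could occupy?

Farah, Luca, and Mei must all come before Tobi — 3 forced predecessors.
Nothing else is forced ahead of Tobi, so their earliest slot is position 3 + 1 = 4.

4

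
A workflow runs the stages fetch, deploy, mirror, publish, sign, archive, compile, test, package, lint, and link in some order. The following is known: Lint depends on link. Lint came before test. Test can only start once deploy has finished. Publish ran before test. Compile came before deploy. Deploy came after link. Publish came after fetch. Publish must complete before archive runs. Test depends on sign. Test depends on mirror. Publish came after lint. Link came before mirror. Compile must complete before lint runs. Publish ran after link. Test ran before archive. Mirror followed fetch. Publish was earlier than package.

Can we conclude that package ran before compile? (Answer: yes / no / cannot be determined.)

no

Tracing the constraints gives compile → lint → publish → package, so compile must come before package.
That means package cannot be before compile.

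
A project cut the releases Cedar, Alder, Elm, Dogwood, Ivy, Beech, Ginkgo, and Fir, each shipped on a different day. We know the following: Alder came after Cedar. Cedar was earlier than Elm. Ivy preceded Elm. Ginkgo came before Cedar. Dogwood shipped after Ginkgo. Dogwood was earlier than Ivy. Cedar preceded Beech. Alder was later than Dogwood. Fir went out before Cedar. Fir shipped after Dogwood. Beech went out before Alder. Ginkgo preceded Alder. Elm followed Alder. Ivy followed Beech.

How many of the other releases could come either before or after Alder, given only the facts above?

Forced before Alder: Beech, Cedar, Dogwood, Fir, and Ginkgo; forced after Alder: Elm.
That leaves Ivy with no forced order relative to Alder — 1.

1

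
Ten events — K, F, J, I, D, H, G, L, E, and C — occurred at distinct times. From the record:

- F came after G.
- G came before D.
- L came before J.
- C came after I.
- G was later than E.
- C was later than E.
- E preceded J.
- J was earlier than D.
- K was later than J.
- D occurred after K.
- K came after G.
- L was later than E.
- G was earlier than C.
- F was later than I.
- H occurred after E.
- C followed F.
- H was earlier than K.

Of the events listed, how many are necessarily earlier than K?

5

Directly stated before K: G, H, and J.
E reaches K via E → G → K.
L reaches K via L → J → K.
No chain forces F (or any of the others) ahead of K.
That's E, G, H, J, and L — 5 in all.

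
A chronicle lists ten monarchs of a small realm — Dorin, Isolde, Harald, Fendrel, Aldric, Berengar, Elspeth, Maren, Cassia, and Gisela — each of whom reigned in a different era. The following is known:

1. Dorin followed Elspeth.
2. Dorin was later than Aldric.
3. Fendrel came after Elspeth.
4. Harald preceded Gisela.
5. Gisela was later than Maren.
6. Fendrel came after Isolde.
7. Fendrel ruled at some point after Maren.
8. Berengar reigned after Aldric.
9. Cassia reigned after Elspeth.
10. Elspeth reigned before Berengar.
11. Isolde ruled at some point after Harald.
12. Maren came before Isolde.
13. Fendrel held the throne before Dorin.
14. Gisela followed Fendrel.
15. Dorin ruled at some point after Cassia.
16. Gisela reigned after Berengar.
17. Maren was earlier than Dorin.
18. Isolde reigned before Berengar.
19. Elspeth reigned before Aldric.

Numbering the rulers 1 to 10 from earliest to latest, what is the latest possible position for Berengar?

9

Berengar must come before Gisela — 1 ruler forced after them.
Everything else can be placed before Berengar in some valid order, so Berengar can sit as late as position 10 − 1 = 9.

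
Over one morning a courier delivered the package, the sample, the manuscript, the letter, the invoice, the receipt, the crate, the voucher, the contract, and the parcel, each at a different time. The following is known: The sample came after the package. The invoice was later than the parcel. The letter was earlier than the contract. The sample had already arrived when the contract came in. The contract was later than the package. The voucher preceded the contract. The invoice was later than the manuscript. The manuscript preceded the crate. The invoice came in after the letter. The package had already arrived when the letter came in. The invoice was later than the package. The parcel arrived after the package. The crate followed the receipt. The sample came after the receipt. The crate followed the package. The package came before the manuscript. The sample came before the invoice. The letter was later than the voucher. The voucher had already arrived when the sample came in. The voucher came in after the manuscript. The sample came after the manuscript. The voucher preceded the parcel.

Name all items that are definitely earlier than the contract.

Directly stated before the contract: the letter, the package, the sample, and the voucher.
The manuscript reaches the contract via the manuscript → the sample → the contract.
The receipt reaches the contract via the receipt → the sample → the contract.

the letter, the manuscript, the package, the receipt, the sample, the voucher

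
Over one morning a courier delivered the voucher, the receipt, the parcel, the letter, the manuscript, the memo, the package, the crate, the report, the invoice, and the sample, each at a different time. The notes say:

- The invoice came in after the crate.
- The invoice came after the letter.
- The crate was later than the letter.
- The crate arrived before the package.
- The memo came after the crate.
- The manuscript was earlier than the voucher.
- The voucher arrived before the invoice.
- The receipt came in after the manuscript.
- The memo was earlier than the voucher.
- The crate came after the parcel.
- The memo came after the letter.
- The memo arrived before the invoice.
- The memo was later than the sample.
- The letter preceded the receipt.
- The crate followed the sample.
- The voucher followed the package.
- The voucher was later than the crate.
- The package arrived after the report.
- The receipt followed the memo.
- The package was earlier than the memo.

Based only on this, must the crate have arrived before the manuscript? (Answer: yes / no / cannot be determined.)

cannot be determined

No chain of stated constraints runs from the crate to the manuscript, and none runs from the manuscript to the crate either.
So the relative order of the crate and the manuscript is not fixed by the given facts.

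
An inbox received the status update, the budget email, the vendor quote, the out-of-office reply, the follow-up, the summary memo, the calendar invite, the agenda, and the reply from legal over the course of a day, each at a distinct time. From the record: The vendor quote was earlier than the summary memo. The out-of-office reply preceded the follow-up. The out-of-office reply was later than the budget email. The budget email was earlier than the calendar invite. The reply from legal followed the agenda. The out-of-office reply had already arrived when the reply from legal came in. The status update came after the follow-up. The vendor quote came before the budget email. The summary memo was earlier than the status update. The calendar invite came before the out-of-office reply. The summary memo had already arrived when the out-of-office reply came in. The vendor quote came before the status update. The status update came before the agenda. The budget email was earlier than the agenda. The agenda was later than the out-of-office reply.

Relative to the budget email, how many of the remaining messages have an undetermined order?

1

Forced before the budget email: the vendor quote; forced after the budget email: the agenda, the calendar invite, the follow-up, the out-of-office reply, the reply from legal, and the status update.
That leaves the summary memo with no forced order relative to the budget email — 1.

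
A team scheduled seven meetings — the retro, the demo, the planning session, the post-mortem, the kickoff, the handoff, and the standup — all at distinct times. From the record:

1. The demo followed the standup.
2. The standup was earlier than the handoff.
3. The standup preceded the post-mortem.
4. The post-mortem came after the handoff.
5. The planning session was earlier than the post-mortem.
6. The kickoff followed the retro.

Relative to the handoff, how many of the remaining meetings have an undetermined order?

Forced before the handoff: the standup; forced after the handoff: the post-mortem.
That leaves the demo, the kickoff, the planning session, and the retro with no forced order relative to the handoff — 4.

4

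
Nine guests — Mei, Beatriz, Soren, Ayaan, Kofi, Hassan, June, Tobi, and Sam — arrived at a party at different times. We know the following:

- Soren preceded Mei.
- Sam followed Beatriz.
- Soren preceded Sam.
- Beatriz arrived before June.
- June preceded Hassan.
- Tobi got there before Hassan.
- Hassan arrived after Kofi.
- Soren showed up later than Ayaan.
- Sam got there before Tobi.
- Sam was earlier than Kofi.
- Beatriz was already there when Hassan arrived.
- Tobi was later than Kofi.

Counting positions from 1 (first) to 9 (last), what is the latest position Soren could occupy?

Soren must come before Hassan, Kofi, Mei, Sam, and Tobi — 5 guests forced after them.
Everything else can be placed before Soren in some valid order, so Soren can sit as late as position 9 − 5 = 4.

4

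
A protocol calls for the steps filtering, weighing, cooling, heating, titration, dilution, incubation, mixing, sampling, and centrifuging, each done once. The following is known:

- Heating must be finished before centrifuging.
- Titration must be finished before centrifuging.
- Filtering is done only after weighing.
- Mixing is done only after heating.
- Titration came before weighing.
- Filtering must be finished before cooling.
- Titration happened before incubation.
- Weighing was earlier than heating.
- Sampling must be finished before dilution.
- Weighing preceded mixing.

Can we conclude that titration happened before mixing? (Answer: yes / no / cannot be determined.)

Chain the constraints: titration → weighing → mixing. Each link is directly stated, so titration comes before mixing.

yes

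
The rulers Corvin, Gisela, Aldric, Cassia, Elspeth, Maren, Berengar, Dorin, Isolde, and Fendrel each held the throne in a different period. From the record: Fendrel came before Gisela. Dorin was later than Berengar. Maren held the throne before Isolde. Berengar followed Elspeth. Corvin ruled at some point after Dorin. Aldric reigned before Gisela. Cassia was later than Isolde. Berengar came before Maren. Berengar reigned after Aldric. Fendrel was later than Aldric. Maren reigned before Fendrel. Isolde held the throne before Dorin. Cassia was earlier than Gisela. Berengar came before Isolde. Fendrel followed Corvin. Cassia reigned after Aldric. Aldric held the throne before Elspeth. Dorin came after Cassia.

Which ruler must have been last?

Gisela

Every other ruler has a chain of constraints placing them before Gisela, so Gisela is last.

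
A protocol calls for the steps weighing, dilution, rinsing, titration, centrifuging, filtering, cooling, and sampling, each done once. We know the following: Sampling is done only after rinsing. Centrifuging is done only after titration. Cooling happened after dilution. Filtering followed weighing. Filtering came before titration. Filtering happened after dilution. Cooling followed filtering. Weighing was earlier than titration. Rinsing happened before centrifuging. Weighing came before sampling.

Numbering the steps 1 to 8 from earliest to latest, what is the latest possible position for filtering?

5

Filtering must come before centrifuging, cooling, and titration — 3 steps forced after it.
Everything else can be placed before filtering in some valid order, so filtering can sit as late as position 8 − 3 = 5.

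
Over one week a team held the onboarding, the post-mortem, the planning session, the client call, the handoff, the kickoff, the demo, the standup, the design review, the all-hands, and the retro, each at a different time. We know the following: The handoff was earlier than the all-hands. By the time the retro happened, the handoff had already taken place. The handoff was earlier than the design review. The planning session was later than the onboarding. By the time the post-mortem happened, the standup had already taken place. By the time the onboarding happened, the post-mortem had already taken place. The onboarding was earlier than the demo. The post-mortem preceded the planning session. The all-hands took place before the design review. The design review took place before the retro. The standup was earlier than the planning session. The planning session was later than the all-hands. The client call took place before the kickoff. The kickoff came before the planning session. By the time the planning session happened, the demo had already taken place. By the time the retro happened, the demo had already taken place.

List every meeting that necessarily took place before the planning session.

Directly stated before the planning session: the all-hands, the demo, the kickoff, the onboarding, the post-mortem, and the standup.
The client call reaches the planning session via the client call → the kickoff → the planning session.
The handoff reaches the planning session via the handoff → the all-hands → the planning session.
No chain forces the retro (or any of the others) ahead of the planning session.

the all-hands, the client call, the demo, the handoff, the kickoff, the onboarding, the post-mortem, the standup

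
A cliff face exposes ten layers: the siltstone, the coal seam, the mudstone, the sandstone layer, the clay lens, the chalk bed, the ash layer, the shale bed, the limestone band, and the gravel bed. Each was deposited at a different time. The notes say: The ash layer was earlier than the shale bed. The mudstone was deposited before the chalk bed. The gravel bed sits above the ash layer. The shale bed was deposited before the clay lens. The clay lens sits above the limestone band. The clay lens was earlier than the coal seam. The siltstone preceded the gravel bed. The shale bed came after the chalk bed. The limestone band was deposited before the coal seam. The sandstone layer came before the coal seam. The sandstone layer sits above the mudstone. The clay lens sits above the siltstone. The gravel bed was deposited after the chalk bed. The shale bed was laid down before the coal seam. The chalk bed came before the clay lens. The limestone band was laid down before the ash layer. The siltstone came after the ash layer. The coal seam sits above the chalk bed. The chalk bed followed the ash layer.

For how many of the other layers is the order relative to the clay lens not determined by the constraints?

2

Forced before the clay lens: the ash layer, the chalk bed, the limestone band, the mudstone, the shale bed, and the siltstone; forced after the clay lens: the coal seam.
That leaves the gravel bed and the sandstone layer with no forced order relative to the clay lens — 2.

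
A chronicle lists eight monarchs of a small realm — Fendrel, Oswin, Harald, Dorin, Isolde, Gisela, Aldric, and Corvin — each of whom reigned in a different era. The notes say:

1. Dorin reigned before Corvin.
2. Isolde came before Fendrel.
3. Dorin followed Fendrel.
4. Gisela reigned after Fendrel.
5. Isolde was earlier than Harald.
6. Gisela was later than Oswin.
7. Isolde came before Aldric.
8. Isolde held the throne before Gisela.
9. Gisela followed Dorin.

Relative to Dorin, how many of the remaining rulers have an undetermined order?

Forced before Dorin: Fendrel and Isolde; forced after Dorin: Corvin and Gisela.
That leaves Aldric, Harald, and Oswin with no forced order relative to Dorin — 3.

3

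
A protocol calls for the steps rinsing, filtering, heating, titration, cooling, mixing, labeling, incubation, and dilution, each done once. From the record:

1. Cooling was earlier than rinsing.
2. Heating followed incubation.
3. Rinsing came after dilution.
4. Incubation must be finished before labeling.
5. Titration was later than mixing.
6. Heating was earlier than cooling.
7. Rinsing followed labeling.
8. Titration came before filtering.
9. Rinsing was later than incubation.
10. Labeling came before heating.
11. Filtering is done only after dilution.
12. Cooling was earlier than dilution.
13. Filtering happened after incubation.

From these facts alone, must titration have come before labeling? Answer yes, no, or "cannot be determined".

No chain of stated constraints runs from titration to labeling, and none runs from labeling to titration either.
So the relative order of titration and labeling is not fixed by the given facts.

cannot be determined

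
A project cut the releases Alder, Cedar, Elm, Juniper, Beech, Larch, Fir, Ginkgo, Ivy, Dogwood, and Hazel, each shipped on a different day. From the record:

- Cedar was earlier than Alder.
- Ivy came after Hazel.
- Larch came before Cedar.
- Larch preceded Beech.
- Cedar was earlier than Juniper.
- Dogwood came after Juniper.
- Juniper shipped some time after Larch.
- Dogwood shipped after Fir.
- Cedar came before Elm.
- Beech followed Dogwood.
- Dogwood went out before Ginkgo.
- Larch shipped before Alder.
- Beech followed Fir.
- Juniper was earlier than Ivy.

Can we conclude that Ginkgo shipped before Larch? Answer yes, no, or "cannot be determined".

no

Tracing the constraints gives Larch → Juniper → Dogwood → Ginkgo, so Larch must come before Ginkgo.
That means Ginkgo cannot be before Larch.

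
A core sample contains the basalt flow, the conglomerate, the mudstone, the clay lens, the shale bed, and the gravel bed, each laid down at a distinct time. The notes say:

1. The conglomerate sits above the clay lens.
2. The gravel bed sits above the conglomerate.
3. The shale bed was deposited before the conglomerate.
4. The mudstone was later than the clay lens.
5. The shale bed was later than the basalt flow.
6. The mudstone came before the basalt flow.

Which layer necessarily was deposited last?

Every other layer has a chain of constraints placing it before the gravel bed, so the gravel bed is last.

the gravel bed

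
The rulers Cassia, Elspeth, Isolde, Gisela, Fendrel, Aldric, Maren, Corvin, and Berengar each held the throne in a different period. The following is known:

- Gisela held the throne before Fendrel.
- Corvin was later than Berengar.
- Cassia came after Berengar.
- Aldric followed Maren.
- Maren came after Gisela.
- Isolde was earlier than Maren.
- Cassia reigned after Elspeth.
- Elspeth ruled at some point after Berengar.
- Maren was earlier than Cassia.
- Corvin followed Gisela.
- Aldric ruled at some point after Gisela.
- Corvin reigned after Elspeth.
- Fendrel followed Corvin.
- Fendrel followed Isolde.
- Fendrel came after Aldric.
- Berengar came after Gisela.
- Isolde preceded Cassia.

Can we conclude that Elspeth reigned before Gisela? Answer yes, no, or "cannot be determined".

no

Tracing the constraints gives Gisela → Berengar → Elspeth, so Gisela must come before Elspeth.
That means Elspeth cannot be before Gisela.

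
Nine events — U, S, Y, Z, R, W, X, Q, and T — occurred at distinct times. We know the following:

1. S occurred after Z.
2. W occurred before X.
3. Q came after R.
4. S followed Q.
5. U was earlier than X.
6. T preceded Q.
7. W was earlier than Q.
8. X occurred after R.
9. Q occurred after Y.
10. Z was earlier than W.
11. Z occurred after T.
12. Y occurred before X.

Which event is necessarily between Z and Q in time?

W

Tracing the constraints gives Z → W → Q, so W sits after Z and before Q.
No other event is forced both after Z and before Q.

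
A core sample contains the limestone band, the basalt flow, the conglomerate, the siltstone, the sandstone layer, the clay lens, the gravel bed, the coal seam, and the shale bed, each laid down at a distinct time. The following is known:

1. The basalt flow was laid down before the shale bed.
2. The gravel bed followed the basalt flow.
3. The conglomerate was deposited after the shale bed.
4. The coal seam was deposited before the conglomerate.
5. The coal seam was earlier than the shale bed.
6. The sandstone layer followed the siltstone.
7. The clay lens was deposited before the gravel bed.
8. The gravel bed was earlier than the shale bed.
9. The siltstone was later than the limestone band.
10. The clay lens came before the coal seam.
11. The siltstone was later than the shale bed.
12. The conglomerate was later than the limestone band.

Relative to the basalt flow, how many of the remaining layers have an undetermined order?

3

Forced after the basalt flow: the conglomerate, the gravel bed, the sandstone layer, the shale bed, and the siltstone.
That leaves the clay lens, the coal seam, and the limestone band with no forced order relative to the basalt flow — 3.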